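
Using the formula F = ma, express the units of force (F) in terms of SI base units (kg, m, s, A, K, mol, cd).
Units of each symbol in F = ma:
  m (mass): kg
  a (acceleration): m/s²

Multiplying the contributions: [kg] · [m/s²]
Adding exponents of each base unit: kg: 1, m: 1, s: -2
SI base units of force: kg·m/s²

Answer: kg·m/s²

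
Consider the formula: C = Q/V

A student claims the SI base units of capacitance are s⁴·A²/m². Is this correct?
Units of each symbol in C = Q/V:
  Q (charge, in coulombs): s·A
  V (voltage, in volts): kg·m²/(s³·A)  → in the denominator, contributes s³·A/(kg·m²)

Multiplying the contributions: [s·A] · [s³·A/(kg·m²)]
Adding exponents of each base unit: kg: -1, m: -2, s: 4, A: 2
SI base units of capacitance: s⁴·A²/(kg·m²)

The claimed units s⁴·A²/m² (exponents m: -2, s: 4, A: 2) do not match the derived units s⁴·A²/(kg·m²) (exponents kg: -1, m: -2, s: 4, A: 2), so the claim is incorrect.

Answer: No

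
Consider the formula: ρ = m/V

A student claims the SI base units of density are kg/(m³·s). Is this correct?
Units of each symbol in ρ = m/V:
  m (mass): kg
  V (volume): m³  → in the denominator, contributes 1/m³

Multiplying the contributions: [kg] · [1/m³]
Adding exponents of each base unit: kg: 1, m: -3
SI base units of density: kg/m³

The claimed units kg/(m³·s) (exponents kg: 1, m: -3, s: -1) do not match the derived units kg/m³ (exponents kg: 1, m: -3), so the claim is incorrect.

Answer: No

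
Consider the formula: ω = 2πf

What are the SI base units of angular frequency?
Units of each symbol in ω = 2πf:
  f (frequency): 1/s
  The factor 2π is dimensionless.

Multiplying the contributions: [1/s]
Adding exponents of each base unit: s: -1
SI base units of angular frequency: 1/s

Answer: 1/s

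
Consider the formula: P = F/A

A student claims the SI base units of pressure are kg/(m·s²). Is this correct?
Units of each symbol in P = F/A:
  F (force): kg·m/s²
  A (area): m²  → in the denominator, contributes 1/m²

Multiplying the contributions: [kg·m/s²] · [1/m²]
Adding exponents of each base unit: kg: 1, m: -1, s: -2
SI base units of pressure: kg/(m·s²)

The claimed units kg/(m·s²) match the derived units, so the claim is correct.

Answer: Yes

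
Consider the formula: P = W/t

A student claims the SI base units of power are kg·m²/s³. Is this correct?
Units of each symbol in P = W/t:
  W (work): kg·m²/s²
  t (time): s  → in the denominator, contributes 1/s

Multiplying the contributions: [kg·m²/s²] · [1/s]
Adding exponents of each base unit: kg: 1, m: 2, s: -3
SI base units of power: kg·m²/s³

The claimed units kg·m²/s³ match the derived units, so the claim is correct.

Answer: Yes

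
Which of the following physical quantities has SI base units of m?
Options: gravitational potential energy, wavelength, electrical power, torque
Checking the SI base units of each option:
  gravitational potential energy (U = -GMm/r): kg·m²/s²  ✗
  wavelength (λ = v/f): m  ✓ matches
  electrical power (P = IV): kg·m²/s³  ✗
  torque (τ = Fr): kg·m²/s²  ✗

Only wavelength has units m.

Answer: wavelength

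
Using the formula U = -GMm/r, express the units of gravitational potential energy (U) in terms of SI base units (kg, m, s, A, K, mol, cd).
Units of each symbol in U = -GMm/r:
  G (gravitational constant): m³/(kg·s²)
  M (mass): kg
  m (mass): kg
  r (distance): m  → in the denominator, contributes 1/m
  The minus sign does not affect the units.

Multiplying the contributions: [m³/(kg·s²)] · [kg] · [kg] · [1/m]
Adding exponents of each base unit: kg: 1, m: 2, s: -2
SI base units of gravitational potential energy: kg·m²/s²

Answer: kg·m²/s²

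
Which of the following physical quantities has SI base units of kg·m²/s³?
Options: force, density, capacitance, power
Checking the SI base units of each option:
  force (F = ma): kg·m/s²  ✗
  density (ρ = m/V): kg/m³  ✗
  capacitance (C = Q/V): s⁴·A²/(kg·m²)  ✗
  power (P = W/t): kg·m²/s³  ✓ matches

Only power has units kg·m²/s³.

Answer: power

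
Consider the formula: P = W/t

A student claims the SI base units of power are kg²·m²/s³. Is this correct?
Units of each symbol in P = W/t:
  W (work): kg·m²/s²
  t (time): s  → in the denominator, contributes 1/s

Multiplying the contributions: [kg·m²/s²] · [1/s]
Adding exponents of each base unit: kg: 1, m: 2, s: -3
SI base units of power: kg·m²/s³

The claimed units kg²·m²/s³ (exponents kg: 2, m: 2, s: -3) do not match the derived units kg·m²/s³ (exponents kg: 1, m: 2, s: -3), so the claim is incorrect.

Answer: No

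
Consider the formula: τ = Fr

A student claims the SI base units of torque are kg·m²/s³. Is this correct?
Units of each symbol in τ = Fr:
  F (force): kg·m/s²
  r (lever arm): m

Multiplying the contributions: [kg·m/s²] · [m]
Adding exponents of each base unit: kg: 1, m: 2, s: -2
SI base units of torque: kg·m²/s²

The claimed units kg·m²/s³ (exponents kg: 1, m: 2, s: -3) do not match the derived units kg·m²/s² (exponents kg: 1, m: 2, s: -2), so the claim is incorrect.

Answer: No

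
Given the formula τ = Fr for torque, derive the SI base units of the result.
Units of each symbol in τ = Fr:
  F (force): kg·m/s²
  r (lever arm): m

Multiplying the contributions: [kg·m/s²] · [m]
Adding exponents of each base unit: kg: 1, m: 2, s: -2
SI base units of torque: kg·m²/s²

Answer: kg·m²/s²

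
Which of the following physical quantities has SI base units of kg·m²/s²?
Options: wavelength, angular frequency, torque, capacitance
Checking the SI base units of each option:
  wavelength (λ = v/f): m  ✗
  angular frequency (ω = 2πf): 1/s  ✗
  torque (τ = Fr): kg·m²/s²  ✓ matches
  capacitance (C = Q/V): s⁴·A²/(kg·m²)  ✗

Only torque has units kg·m²/s².

Answer: torque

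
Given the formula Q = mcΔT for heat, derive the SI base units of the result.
Units of each symbol in Q = mcΔT:
  m (mass): kg
  c (specific heat capacity, in J/(kg·K)): m²/(s²·K)
  ΔT (temperature change): K

Multiplying the contributions: [kg] · [m²/(s²·K)] · [K]
Adding exponents of each base unit: kg: 1, m: 2, s: -2
SI base units of heat: kg·m²/s²

Answer: kg·m²/s²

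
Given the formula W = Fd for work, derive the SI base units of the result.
Units of each symbol in W = Fd:
  F (force): kg·m/s²
  d (displacement): m

Multiplying the contributions: [kg·m/s²] · [m]
Adding exponents of each base unit: kg: 1, m: 2, s: -2
SI base units of work: kg·m²/s²

Answer: kg·m²/s²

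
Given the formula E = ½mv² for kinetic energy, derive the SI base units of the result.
Units of each symbol in E = ½mv²:
  m (mass): kg
  v (speed): m/s  → to the power 2, contributes m²/s²
  The factor ½ is dimensionless.

Multiplying the contributions: [kg] · [m²/s²]
Adding exponents of each base unit: kg: 1, m: 2, s: -2
SI base units of kinetic energy: kg·m²/s²

Answer: kg·m²/s²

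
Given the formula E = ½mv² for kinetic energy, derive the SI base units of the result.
Units of each symbol in E = ½mv²:
  m (mass): kg
  v (speed): m/s  → to the power 2, contributes m²/s²
  The factor ½ is dimensionless.

Multiplying the contributions: [kg] · [m²/s²]
Adding exponents of each base unit: kg: 1, m: 2, s: -2
SI base units of kinetic energy: kg·m²/s²

Answer: kg·m²/s²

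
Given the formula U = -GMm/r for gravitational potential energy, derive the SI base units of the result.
Units of each symbol in U = -GMm/r:
  G (gravitational constant): m³/(kg·s²)
  M (mass): kg
  m (mass): kg
  r (distance): m  → in the denominator, contributes 1/m
  The minus sign does not affect the units.

Multiplying the contributions: [m³/(kg·s²)] · [kg] · [kg] · [1/m]
Adding exponents of each base unit: kg: 1, m: 2, s: -2
SI base units of gravitational potential energy: kg·m²/s²

Answer: kg·m²/s²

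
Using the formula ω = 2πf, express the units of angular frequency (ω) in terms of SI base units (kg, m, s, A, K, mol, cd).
Units of each symbol in ω = 2πf:
  f (frequency): 1/s
  The factor 2π is dimensionless.

Multiplying the contributions: [1/s]
Adding exponents of each base unit: s: -1
SI base units of angular frequency: 1/s

Answer: 1/s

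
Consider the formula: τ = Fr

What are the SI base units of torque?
Units of each symbol in τ = Fr:
  F (force): kg·m/s²
  r (lever arm): m

Multiplying the contributions: [kg·m/s²] · [m]
Adding exponents of each base unit: kg: 1, m: 2, s: -2
SI base units of torque: kg·m²/s²

Answer: kg·m²/s²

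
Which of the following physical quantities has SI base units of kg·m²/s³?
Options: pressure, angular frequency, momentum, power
Checking the SI base units of each option:
  pressure (P = F/A): kg/(m·s²)  ✗
  angular frequency (ω = 2πf): 1/s  ✗
  momentum (p = mv): kg·m/s  ✗
  power (P = W/t): kg·m²/s³  ✓ matches

Only power has units kg·m²/s³.

Answer: power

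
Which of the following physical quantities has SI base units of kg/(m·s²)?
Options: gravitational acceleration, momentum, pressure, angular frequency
Checking the SI base units of each option:
  gravitational acceleration (g = GM/r²): m/s²  ✗
  momentum (p = mv): kg·m/s  ✗
  pressure (P = F/A): kg/(m·s²)  ✓ matches
  angular frequency (ω = 2πf): 1/s  ✗

Only pressure has units kg/(m·s²).

Answer: pressure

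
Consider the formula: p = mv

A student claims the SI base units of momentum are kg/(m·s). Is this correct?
Units of each symbol in p = mv:
  m (mass): kg
  v (velocity): m/s

Multiplying the contributions: [kg] · [m/s]
Adding exponents of each base unit: kg: 1, m: 1, s: -1
SI base units of momentum: kg·m/s

The claimed units kg/(m·s) (exponents kg: 1, m: -1, s: -1) do not match the derived units kg·m/s (exponents kg: 1, m: 1, s: -1), so the claim is incorrect.

Answer: No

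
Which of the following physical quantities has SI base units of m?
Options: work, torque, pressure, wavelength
Checking the SI base units of each option:
  work (W = Fd): kg·m²/s²  ✗
  torque (τ = Fr): kg·m²/s²  ✗
  pressure (P = F/A): kg/(m·s²)  ✗
  wavelength (λ = v/f): m  ✓ matches

Only wavelength has units m.

Answer: wavelength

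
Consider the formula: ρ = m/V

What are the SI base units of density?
Units of each symbol in ρ = m/V:
  m (mass): kg
  V (volume): m³  → in the denominator, contributes 1/m³

Multiplying the contributions: [kg] · [1/m³]
Adding exponents of each base unit: kg: 1, m: -3
SI base units of density: kg/m³

Answer: kg/m³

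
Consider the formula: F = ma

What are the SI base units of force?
Units of each symbol in F = ma:
  m (mass): kg
  a (acceleration): m/s²

Multiplying the contributions: [kg] · [m/s²]
Adding exponents of each base unit: kg: 1, m: 1, s: -2
SI base units of force: kg·m/s²

Answer: kg·m/s²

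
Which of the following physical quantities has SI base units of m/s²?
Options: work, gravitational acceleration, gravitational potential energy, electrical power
Checking the SI base units of each option:
  work (W = Fd): kg·m²/s²  ✗
  gravitational acceleration (g = GM/r²): m/s²  ✓ matches
  gravitational potential energy (U = -GMm/r): kg·m²/s²  ✗
  electrical power (P = IV): kg·m²/s³  ✗

Only gravitational acceleration has units m/s².

Answer: gravitational acceleration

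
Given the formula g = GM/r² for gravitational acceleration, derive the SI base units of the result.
Units of each symbol in g = GM/r²:
  G (gravitational constant): m³/(kg·s²)
  M (mass): kg
  r (distance): m  → to the power 2 in the denominator, contributes 1/m²

Multiplying the contributions: [m³/(kg·s²)] · [kg] · [1/m²]
Adding exponents of each base unit: m: 1, s: -2
SI base units of gravitational acceleration: m/s²

Answer: m/s²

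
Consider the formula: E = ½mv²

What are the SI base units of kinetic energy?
Units of each symbol in E = ½mv²:
  m (mass): kg
  v (speed): m/s  → to the power 2, contributes m²/s²
  The factor ½ is dimensionless.

Multiplying the contributions: [kg] · [m²/s²]
Adding exponents of each base unit: kg: 1, m: 2, s: -2
SI base units of kinetic energy: kg·m²/s²

Answer: kg·m²/s²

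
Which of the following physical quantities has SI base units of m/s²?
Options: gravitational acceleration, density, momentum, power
Checking the SI base units of each option:
  gravitational acceleration (g = GM/r²): m/s²  ✓ matches
  density (ρ = m/V): kg/m³  ✗
  momentum (p = mv): kg·m/s  ✗
  power (P = W/t): kg·m²/s³  ✗

Only gravitational acceleration has units m/s².

Answer: gravitational acceleration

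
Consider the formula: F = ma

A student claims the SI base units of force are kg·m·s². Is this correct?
Units of each symbol in F = ma:
  m (mass): kg
  a (acceleration): m/s²

Multiplying the contributions: [kg] · [m/s²]
Adding exponents of each base unit: kg: 1, m: 1, s: -2
SI base units of force: kg·m/s²

The claimed units kg·m·s² (exponents kg: 1, m: 1, s: 2) do not match the derived units kg·m/s² (exponents kg: 1, m: 1, s: -2), so the claim is incorrect.

Answer: No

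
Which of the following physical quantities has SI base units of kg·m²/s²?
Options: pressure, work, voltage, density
Checking the SI base units of each option:
  pressure (P = F/A): kg/(m·s²)  ✗
  work (W = Fd): kg·m²/s²  ✓ matches
  voltage (V = IR): kg·m²/(s³·A)  ✗
  density (ρ = m/V): kg/m³  ✗

Only work has units kg·m²/s².

Answer: work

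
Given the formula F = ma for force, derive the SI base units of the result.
Units of each symbol in F = ma:
  m (mass): kg
  a (acceleration): m/s²

Multiplying the contributions: [kg] · [m/s²]
Adding exponents of each base unit: kg: 1, m: 1, s: -2
SI base units of force: kg·m/s²

Answer: kg·m/s²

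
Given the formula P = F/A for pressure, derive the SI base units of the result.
Units of each symbol in P = F/A:
  F (force): kg·m/s²
  A (area): m²  → in the denominator, contributes 1/m²

Multiplying the contributions: [kg·m/s²] · [1/m²]
Adding exponents of each base unit: kg: 1, m: -1, s: -2
SI base units of pressure: kg/(m·s²)

Answer: kg/(m·s²)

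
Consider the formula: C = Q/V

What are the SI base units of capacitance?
Units of each symbol in C = Q/V:
  Q (charge, in coulombs): s·A
  V (voltage, in volts): kg·m²/(s³·A)  → in the denominator, contributes s³·A/(kg·m²)

Multiplying the contributions: [s·A] · [s³·A/(kg·m²)]
Adding exponents of each base unit: kg: -1, m: -2, s: 4, A: 2
SI base units of capacitance: s⁴·A²/(kg·m²)

Answer: s⁴·A²/(kg·m²)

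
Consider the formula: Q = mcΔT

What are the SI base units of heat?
Units of each symbol in Q = mcΔT:
  m (mass): kg
  c (specific heat capacity, in J/(kg·K)): m²/(s²·K)
  ΔT (temperature change): K

Multiplying the contributions: [kg] · [m²/(s²·K)] · [K]
Adding exponents of each base unit: kg: 1, m: 2, s: -2
SI base units of heat: kg·m²/s²

Answer: kg·m²/s²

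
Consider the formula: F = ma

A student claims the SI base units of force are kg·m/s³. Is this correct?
Units of each symbol in F = ma:
  m (mass): kg
  a (acceleration): m/s²

Multiplying the contributions: [kg] · [m/s²]
Adding exponents of each base unit: kg: 1, m: 1, s: -2
SI base units of force: kg·m/s²

The claimed units kg·m/s³ (exponents kg: 1, m: 1, s: -3) do not match the derived units kg·m/s² (exponents kg: 1, m: 1, s: -2), so the claim is incorrect.

Answer: No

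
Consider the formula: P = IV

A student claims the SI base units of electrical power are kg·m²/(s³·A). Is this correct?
Units of each symbol in P = IV:
  I (current): A
  V (voltage, in volts): kg·m²/(s³·A)

Multiplying the contributions: [A] · [kg·m²/(s³·A)]
Adding exponents of each base unit: kg: 1, m: 2, s: -3
SI base units of electrical power: kg·m²/s³

The claimed units kg·m²/(s³·A) (exponents kg: 1, m: 2, s: -3, A: -1) do not match the derived units kg·m²/s³ (exponents kg: 1, m: 2, s: -3), so the claim is incorrect.

Answer: No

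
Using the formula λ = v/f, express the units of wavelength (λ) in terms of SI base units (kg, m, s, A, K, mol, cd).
Units of each symbol in λ = v/f:
  v (wave speed): m/s
  f (frequency): 1/s  → in the denominator, contributes s

Multiplying the contributions: [m/s] · [s]
Adding exponents of each base unit: m: 1
SI base units of wavelength: m

Answer: m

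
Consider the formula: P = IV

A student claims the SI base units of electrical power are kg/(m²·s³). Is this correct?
Units of each symbol in P = IV:
  I (current): A
  V (voltage, in volts): kg·m²/(s³·A)

Multiplying the contributions: [A] · [kg·m²/(s³·A)]
Adding exponents of each base unit: kg: 1, m: 2, s: -3
SI base units of electrical power: kg·m²/s³

The claimed units kg/(m²·s³) (exponents kg: 1, m: -2, s: -3) do not match the derived units kg·m²/s³ (exponents kg: 1, m: 2, s: -3), so the claim is incorrect.

Answer: No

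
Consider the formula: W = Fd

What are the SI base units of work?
Units of each symbol in W = Fd:
  F (force): kg·m/s²
  d (displacement): m

Multiplying the contributions: [kg·m/s²] · [m]
Adding exponents of each base unit: kg: 1, m: 2, s: -2
SI base units of work: kg·m²/s²

Answer: kg·m²/s²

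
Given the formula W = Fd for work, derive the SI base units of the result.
Units of each symbol in W = Fd:
  F (force): kg·m/s²
  d (displacement): m

Multiplying the contributions: [kg·m/s²] · [m]
Adding exponents of each base unit: kg: 1, m: 2, s: -2
SI base units of work: kg·m²/s²

Answer: kg·m²/s²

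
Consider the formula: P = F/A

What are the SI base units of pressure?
Units of each symbol in P = F/A:
  F (force): kg·m/s²
  A (area): m²  → in the denominator, contributes 1/m²

Multiplying the contributions: [kg·m/s²] · [1/m²]
Adding exponents of each base unit: kg: 1, m: -1, s: -2
SI base units of pressure: kg/(m·s²)

Answer: kg/(m·s²)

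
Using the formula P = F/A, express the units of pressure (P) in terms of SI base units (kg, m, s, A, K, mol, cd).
Units of each symbol in P = F/A:
  F (force): kg·m/s²
  A (area): m²  → in the denominator, contributes 1/m²

Multiplying the contributions: [kg·m/s²] · [1/m²]
Adding exponents of each base unit: kg: 1, m: -1, s: -2
SI base units of pressure: kg/(m·s²)

Answer: kg/(m·s²)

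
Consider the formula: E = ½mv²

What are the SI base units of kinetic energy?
Units of each symbol in E = ½mv²:
  m (mass): kg
  v (speed): m/s  → to the power 2, contributes m²/s²
  The factor ½ is dimensionless.

Multiplying the contributions: [kg] · [m²/s²]
Adding exponents of each base unit: kg: 1, m: 2, s: -2
SI base units of kinetic energy: kg·m²/s²

Answer: kg·m²/s²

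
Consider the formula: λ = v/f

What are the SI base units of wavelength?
Units of each symbol in λ = v/f:
  v (wave speed): m/s
  f (frequency): 1/s  → in the denominator, contributes s

Multiplying the contributions: [m/s] · [s]
Adding exponents of each base unit: m: 1
SI base units of wavelength: m

Answer: m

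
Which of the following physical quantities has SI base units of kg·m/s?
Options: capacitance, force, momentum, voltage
Checking the SI base units of each option:
  capacitance (C = Q/V): s⁴·A²/(kg·m²)  ✗
  force (F = ma): kg·m/s²  ✗
  momentum (p = mv): kg·m/s  ✓ matches
  voltage (V = IR): kg·m²/(s³·A)  ✗

Only momentum has units kg·m/s.

Answer: momentum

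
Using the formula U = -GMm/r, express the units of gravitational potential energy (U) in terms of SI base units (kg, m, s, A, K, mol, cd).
Units of each symbol in U = -GMm/r:
  G (gravitational constant): m³/(kg·s²)
  M (mass): kg
  m (mass): kg
  r (distance): m  → in the denominator, contributes 1/m
  The minus sign does not affect the units.

Multiplying the contributions: [m³/(kg·s²)] · [kg] · [kg] · [1/m]
Adding exponents of each base unit: kg: 1, m: 2, s: -2
SI base units of gravitational potential energy: kg·m²/s²

Answer: kg·m²/s²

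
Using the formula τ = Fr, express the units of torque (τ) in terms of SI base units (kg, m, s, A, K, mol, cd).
Units of each symbol in τ = Fr:
  F (force): kg·m/s²
  r (lever arm): m

Multiplying the contributions: [kg·m/s²] · [m]
Adding exponents of each base unit: kg: 1, m: 2, s: -2
SI base units of torque: kg·m²/s²

Answer: kg·m²/s²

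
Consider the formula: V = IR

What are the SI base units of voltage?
Units of each symbol in V = IR:
  I (current): A
  R (resistance, in ohms): kg·m²/(s³·A²)

Multiplying the contributions: [A] · [kg·m²/(s³·A²)]
Adding exponents of each base unit: kg: 1, m: 2, s: -3, A: -1
SI base units of voltage: kg·m²/(s³·A)

Answer: kg·m²/(s³·A)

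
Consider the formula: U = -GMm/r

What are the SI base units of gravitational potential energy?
Units of each symbol in U = -GMm/r:
  G (gravitational constant): m³/(kg·s²)
  M (mass): kg
  m (mass): kg
  r (distance): m  → in the denominator, contributes 1/m
  The minus sign does not affect the units.

Multiplying the contributions: [m³/(kg·s²)] · [kg] · [kg] · [1/m]
Adding exponents of each base unit: kg: 1, m: 2, s: -2
SI base units of gravitational potential energy: kg·m²/s²

Answer: kg·m²/s²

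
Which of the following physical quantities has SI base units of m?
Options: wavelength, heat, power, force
Checking the SI base units of each option:
  wavelength (λ = v/f): m  ✓ matches
  heat (Q = mcΔT): kg·m²/s²  ✗
  power (P = W/t): kg·m²/s³  ✗
  force (F = ma): kg·m/s²  ✗

Only wavelength has units m.

Answer: wavelength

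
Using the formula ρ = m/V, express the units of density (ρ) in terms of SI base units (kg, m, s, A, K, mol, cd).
Units of each symbol in ρ = m/V:
  m (mass): kg
  V (volume): m³  → in the denominator, contributes 1/m³

Multiplying the contributions: [kg] · [1/m³]
Adding exponents of each base unit: kg: 1, m: -3
SI base units of density: kg/m³

Answer: kg/m³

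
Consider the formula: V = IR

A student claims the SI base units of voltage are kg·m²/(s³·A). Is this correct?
Units of each symbol in V = IR:
  I (current): A
  R (resistance, in ohms): kg·m²/(s³·A²)

Multiplying the contributions: [A] · [kg·m²/(s³·A²)]
Adding exponents of each base unit: kg: 1, m: 2, s: -3, A: -1
SI base units of voltage: kg·m²/(s³·A)

The claimed units kg·m²/(s³·A) match the derived units, so the claim is correct.

Answer: Yes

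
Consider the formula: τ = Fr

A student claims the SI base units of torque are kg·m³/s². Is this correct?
Units of each symbol in τ = Fr:
  F (force): kg·m/s²
  r (lever arm): m

Multiplying the contributions: [kg·m/s²] · [m]
Adding exponents of each base unit: kg: 1, m: 2, s: -2
SI base units of torque: kg·m²/s²

The claimed units kg·m³/s² (exponents kg: 1, m: 3, s: -2) do not match the derived units kg·m²/s² (exponents kg: 1, m: 2, s: -2), so the claim is incorrect.

Answer: No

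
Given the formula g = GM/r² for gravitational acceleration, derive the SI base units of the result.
Units of each symbol in g = GM/r²:
  G (gravitational constant): m³/(kg·s²)
  M (mass): kg
  r (distance): m  → to the power 2 in the denominator, contributes 1/m²

Multiplying the contributions: [m³/(kg·s²)] · [kg] · [1/m²]
Adding exponents of each base unit: m: 1, s: -2
SI base units of gravitational acceleration: m/s²

Answer: m/s²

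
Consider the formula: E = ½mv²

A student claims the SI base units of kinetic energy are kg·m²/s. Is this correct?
Units of each symbol in E = ½mv²:
  m (mass): kg
  v (speed): m/s  → to the power 2, contributes m²/s²
  The factor ½ is dimensionless.

Multiplying the contributions: [kg] · [m²/s²]
Adding exponents of each base unit: kg: 1, m: 2, s: -2
SI base units of kinetic energy: kg·m²/s²

The claimed units kg·m²/s (exponents kg: 1, m: 2, s: -1) do not match the derived units kg·m²/s² (exponents kg: 1, m: 2, s: -2), so the claim is incorrect.

Answer: No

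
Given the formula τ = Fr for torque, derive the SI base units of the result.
Units of each symbol in τ = Fr:
  F (force): kg·m/s²
  r (lever arm): m

Multiplying the contributions: [kg·m/s²] · [m]
Adding exponents of each base unit: kg: 1, m: 2, s: -2
SI base units of torque: kg·m²/s²

Answer: kg·m²/s²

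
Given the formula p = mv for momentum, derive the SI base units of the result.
Units of each symbol in p = mv:
  m (mass): kg
  v (velocity): m/s

Multiplying the contributions: [kg] · [m/s]
Adding exponents of each base unit: kg: 1, m: 1, s: -1
SI base units of momentum: kg·m/s

Answer: kg·m/s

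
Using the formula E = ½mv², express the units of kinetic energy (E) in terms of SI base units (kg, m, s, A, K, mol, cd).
Units of each symbol in E = ½mv²:
  m (mass): kg
  v (speed): m/s  → to the power 2, contributes m²/s²
  The factor ½ is dimensionless.

Multiplying the contributions: [kg] · [m²/s²]
Adding exponents of each base unit: kg: 1, m: 2, s: -2
SI base units of kinetic energy: kg·m²/s²

Answer: kg·m²/s²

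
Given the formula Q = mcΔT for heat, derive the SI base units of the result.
Units of each symbol in Q = mcΔT:
  m (mass): kg
  c (specific heat capacity, in J/(kg·K)): m²/(s²·K)
  ΔT (temperature change): K

Multiplying the contributions: [kg] · [m²/(s²·K)] · [K]
Adding exponents of each base unit: kg: 1, m: 2, s: -2
SI base units of heat: kg·m²/s²

Answer: kg·m²/s²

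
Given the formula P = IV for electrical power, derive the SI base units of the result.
Units of each symbol in P = IV:
  I (current): A
  V (voltage, in volts): kg·m²/(s³·A)

Multiplying the contributions: [A] · [kg·m²/(s³·A)]
Adding exponents of each base unit: kg: 1, m: 2, s: -3
SI base units of electrical power: kg·m²/s³

Answer: kg·m²/s³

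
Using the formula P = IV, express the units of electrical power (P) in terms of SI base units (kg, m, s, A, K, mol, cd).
Units of each symbol in P = IV:
  I (current): A
  V (voltage, in volts): kg·m²/(s³·A)

Multiplying the contributions: [A] · [kg·m²/(s³·A)]
Adding exponents of each base unit: kg: 1, m: 2, s: -3
SI base units of electrical power: kg·m²/s³

Answer: kg·m²/s³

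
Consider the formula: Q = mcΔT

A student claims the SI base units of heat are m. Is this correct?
Units of each symbol in Q = mcΔT:
  m (mass): kg
  c (specific heat capacity, in J/(kg·K)): m²/(s²·K)
  ΔT (temperature change): K

Multiplying the contributions: [kg] · [m²/(s²·K)] · [K]
Adding exponents of each base unit: kg: 1, m: 2, s: -2
SI base units of heat: kg·m²/s²

The claimed units m (exponents m: 1) do not match the derived units kg·m²/s² (exponents kg: 1, m: 2, s: -2), so the claim is incorrect.

Answer: No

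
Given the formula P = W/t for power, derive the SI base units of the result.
Units of each symbol in P = W/t:
  W (work): kg·m²/s²
  t (time): s  → in the denominator, contributes 1/s

Multiplying the contributions: [kg·m²/s²] · [1/s]
Adding exponents of each base unit: kg: 1, m: 2, s: -3
SI base units of power: kg·m²/s³

Answer: kg·m²/s³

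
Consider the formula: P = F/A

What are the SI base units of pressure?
Units of each symbol in P = F/A:
  F (force): kg·m/s²
  A (area): m²  → in the denominator, contributes 1/m²

Multiplying the contributions: [kg·m/s²] · [1/m²]
Adding exponents of each base unit: kg: 1, m: -1, s: -2
SI base units of pressure: kg/(m·s²)

Answer: kg/(m·s²)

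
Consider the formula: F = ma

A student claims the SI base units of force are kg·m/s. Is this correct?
Units of each symbol in F = ma:
  m (mass): kg
  a (acceleration): m/s²

Multiplying the contributions: [kg] · [m/s²]
Adding exponents of each base unit: kg: 1, m: 1, s: -2
SI base units of force: kg·m/s²

The claimed units kg·m/s (exponents kg: 1, m: 1, s: -1) do not match the derived units kg·m/s² (exponents kg: 1, m: 1, s: -2), so the claim is incorrect.

Answer: No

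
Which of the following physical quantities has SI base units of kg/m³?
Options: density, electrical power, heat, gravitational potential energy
Checking the SI base units of each option:
  density (ρ = m/V): kg/m³  ✓ matches
  electrical power (P = IV): kg·m²/s³  ✗
  heat (Q = mcΔT): kg·m²/s²  ✗
  gravitational potential energy (U = -GMm/r): kg·m²/s²  ✗

Only density has units kg/m³.

Answer: density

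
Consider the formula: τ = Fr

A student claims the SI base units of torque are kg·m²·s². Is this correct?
Units of each symbol in τ = Fr:
  F (force): kg·m/s²
  r (lever arm): m

Multiplying the contributions: [kg·m/s²] · [m]
Adding exponents of each base unit: kg: 1, m: 2, s: -2
SI base units of torque: kg·m²/s²

The claimed units kg·m²·s² (exponents kg: 1, m: 2, s: 2) do not match the derived units kg·m²/s² (exponents kg: 1, m: 2, s: -2), so the claim is incorrect.

Answer: No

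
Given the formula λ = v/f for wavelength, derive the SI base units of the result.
Units of each symbol in λ = v/f:
  v (wave speed): m/s
  f (frequency): 1/s  → in the denominator, contributes s

Multiplying the contributions: [m/s] · [s]
Adding exponents of each base unit: m: 1
SI base units of wavelength: m

Answer: m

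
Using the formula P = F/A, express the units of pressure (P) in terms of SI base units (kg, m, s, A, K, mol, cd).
Units of each symbol in P = F/A:
  F (force): kg·m/s²
  A (area): m²  → in the denominator, contributes 1/m²

Multiplying the contributions: [kg·m/s²] · [1/m²]
Adding exponents of each base unit: kg: 1, m: -1, s: -2
SI base units of pressure: kg/(m·s²)

Answer: kg/(m·s²)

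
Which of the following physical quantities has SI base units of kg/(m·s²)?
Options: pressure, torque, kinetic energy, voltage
Checking the SI base units of each option:
  pressure (P = F/A): kg/(m·s²)  ✓ matches
  torque (τ = Fr): kg·m²/s²  ✗
  kinetic energy (E = ½mv²): kg·m²/s²  ✗
  voltage (V = IR): kg·m²/(s³·A)  ✗

Only pressure has units kg/(m·s²).

Answer: pressure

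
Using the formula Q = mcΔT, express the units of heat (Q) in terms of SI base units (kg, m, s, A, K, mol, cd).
Units of each symbol in Q = mcΔT:
  m (mass): kg
  c (specific heat capacity, in J/(kg·K)): m²/(s²·K)
  ΔT (temperature change): K

Multiplying the contributions: [kg] · [m²/(s²·K)] · [K]
Adding exponents of each base unit: kg: 1, m: 2, s: -2
SI base units of heat: kg·m²/s²

Answer: kg·m²/s²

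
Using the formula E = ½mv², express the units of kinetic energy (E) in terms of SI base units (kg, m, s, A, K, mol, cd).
Units of each symbol in E = ½mv²:
  m (mass): kg
  v (speed): m/s  → to the power 2, contributes m²/s²
  The factor ½ is dimensionless.

Multiplying the contributions: [kg] · [m²/s²]
Adding exponents of each base unit: kg: 1, m: 2, s: -2
SI base units of kinetic energy: kg·m²/s²

Answer: kg·m²/s²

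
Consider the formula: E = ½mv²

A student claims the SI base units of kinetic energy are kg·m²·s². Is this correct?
Units of each symbol in E = ½mv²:
  m (mass): kg
  v (speed): m/s  → to the power 2, contributes m²/s²
  The factor ½ is dimensionless.

Multiplying the contributions: [kg] · [m²/s²]
Adding exponents of each base unit: kg: 1, m: 2, s: -2
SI base units of kinetic energy: kg·m²/s²

The claimed units kg·m²·s² (exponents kg: 1, m: 2, s: 2) do not match the derived units kg·m²/s² (exponents kg: 1, m: 2, s: -2), so the claim is incorrect.

Answer: No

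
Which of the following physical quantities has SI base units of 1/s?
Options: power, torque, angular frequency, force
Checking the SI base units of each option:
  power (P = W/t): kg·m²/s³  ✗
  torque (τ = Fr): kg·m²/s²  ✗
  angular frequency (ω = 2πf): 1/s  ✓ matches
  force (F = ma): kg·m/s²  ✗

Only angular frequency has units 1/s.

Answer: angular frequency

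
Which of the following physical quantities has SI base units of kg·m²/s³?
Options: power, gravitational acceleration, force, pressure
Checking the SI base units of each option:
  power (P = W/t): kg·m²/s³  ✓ matches
  gravitational acceleration (g = GM/r²): m/s²  ✗
  force (F = ma): kg·m/s²  ✗
  pressure (P = F/A): kg/(m·s²)  ✗

Only power has units kg·m²/s³.

Answer: power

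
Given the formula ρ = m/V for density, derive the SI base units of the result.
Units of each symbol in ρ = m/V:
  m (mass): kg
  V (volume): m³  → in the denominator, contributes 1/m³

Multiplying the contributions: [kg] · [1/m³]
Adding exponents of each base unit: kg: 1, m: -3
SI base units of density: kg/m³

Answer: kg/m³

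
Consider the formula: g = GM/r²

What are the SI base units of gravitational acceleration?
Units of each symbol in g = GM/r²:
  G (gravitational constant): m³/(kg·s²)
  M (mass): kg
  r (distance): m  → to the power 2 in the denominator, contributes 1/m²

Multiplying the contributions: [m³/(kg·s²)] · [kg] · [1/m²]
Adding exponents of each base unit: m: 1, s: -2
SI base units of gravitational acceleration: m/s²

Answer: m/s²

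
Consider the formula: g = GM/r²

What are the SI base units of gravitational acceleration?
Units of each symbol in g = GM/r²:
  G (gravitational constant): m³/(kg·s²)
  M (mass): kg
  r (distance): m  → to the power 2 in the denominator, contributes 1/m²

Multiplying the contributions: [m³/(kg·s²)] · [kg] · [1/m²]
Adding exponents of each base unit: m: 1, s: -2
SI base units of gravitational acceleration: m/s²

Answer: m/s²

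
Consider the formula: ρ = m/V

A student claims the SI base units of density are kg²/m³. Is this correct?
Units of each symbol in ρ = m/V:
  m (mass): kg
  V (volume): m³  → in the denominator, contributes 1/m³

Multiplying the contributions: [kg] · [1/m³]
Adding exponents of each base unit: kg: 1, m: -3
SI base units of density: kg/m³

The claimed units kg²/m³ (exponents kg: 2, m: -3) do not match the derived units kg/m³ (exponents kg: 1, m: -3), so the claim is incorrect.

Answer: No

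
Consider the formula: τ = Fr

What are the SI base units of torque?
Units of each symbol in τ = Fr:
  F (force): kg·m/s²
  r (lever arm): m

Multiplying the contributions: [kg·m/s²] · [m]
Adding exponents of each base unit: kg: 1, m: 2, s: -2
SI base units of torque: kg·m²/s²

Answer: kg·m²/s²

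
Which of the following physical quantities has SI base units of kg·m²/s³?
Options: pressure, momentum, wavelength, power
Checking the SI base units of each option:
  pressure (P = F/A): kg/(m·s²)  ✗
  momentum (p = mv): kg·m/s  ✗
  wavelength (λ = v/f): m  ✗
  power (P = W/t): kg·m²/s³  ✓ matches

Only power has units kg·m²/s³.

Answer: power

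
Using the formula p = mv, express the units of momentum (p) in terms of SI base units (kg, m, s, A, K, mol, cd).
Units of each symbol in p = mv:
  m (mass): kg
  v (velocity): m/s

Multiplying the contributions: [kg] · [m/s]
Adding exponents of each base unit: kg: 1, m: 1, s: -1
SI base units of momentum: kg·m/s

Answer: kg·m/s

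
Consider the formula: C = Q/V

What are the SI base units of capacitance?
Units of each symbol in C = Q/V:
  Q (charge, in coulombs): s·A
  V (voltage, in volts): kg·m²/(s³·A)  → in the denominator, contributes s³·A/(kg·m²)

Multiplying the contributions: [s·A] · [s³·A/(kg·m²)]
Adding exponents of each base unit: kg: -1, m: -2, s: 4, A: 2
SI base units of capacitance: s⁴·A²/(kg·m²)

Answer: s⁴·A²/(kg·m²)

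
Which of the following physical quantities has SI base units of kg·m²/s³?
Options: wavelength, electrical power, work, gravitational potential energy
Checking the SI base units of each option:
  wavelength (λ = v/f): m  ✗
  electrical power (P = IV): kg·m²/s³  ✓ matches
  work (W = Fd): kg·m²/s²  ✗
  gravitational potential energy (U = -GMm/r): kg·m²/s²  ✗

Only electrical power has units kg·m²/s³.

Answer: electrical power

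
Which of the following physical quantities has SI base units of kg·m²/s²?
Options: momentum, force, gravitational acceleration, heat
Checking the SI base units of each option:
  momentum (p = mv): kg·m/s  ✗
  force (F = ma): kg·m/s²  ✗
  gravitational acceleration (g = GM/r²): m/s²  ✗
  heat (Q = mcΔT): kg·m²/s²  ✓ matches

Only heat has units kg·m²/s².

Answer: heat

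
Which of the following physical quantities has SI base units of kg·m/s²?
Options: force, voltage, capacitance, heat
Checking the SI base units of each option:
  force (F = ma): kg·m/s²  ✓ matches
  voltage (V = IR): kg·m²/(s³·A)  ✗
  capacitance (C = Q/V): s⁴·A²/(kg·m²)  ✗
  heat (Q = mcΔT): kg·m²/s²  ✗

Only force has units kg·m/s².

Answer: force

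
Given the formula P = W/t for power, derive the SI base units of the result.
Units of each symbol in P = W/t:
  W (work): kg·m²/s²
  t (time): s  → in the denominator, contributes 1/s

Multiplying the contributions: [kg·m²/s²] · [1/s]
Adding exponents of each base unit: kg: 1, m: 2, s: -3
SI base units of power: kg·m²/s³

Answer: kg·m²/s³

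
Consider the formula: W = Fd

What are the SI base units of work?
Units of each symbol in W = Fd:
  F (force): kg·m/s²
  d (displacement): m

Multiplying the contributions: [kg·m/s²] · [m]
Adding exponents of each base unit: kg: 1, m: 2, s: -2
SI base units of work: kg·m²/s²

Answer: kg·m²/s²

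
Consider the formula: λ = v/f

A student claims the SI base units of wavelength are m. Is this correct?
Units of each symbol in λ = v/f:
  v (wave speed): m/s
  f (frequency): 1/s  → in the denominator, contributes s

Multiplying the contributions: [m/s] · [s]
Adding exponents of each base unit: m: 1
SI base units of wavelength: m

The claimed units m match the derived units, so the claim is correct.

Answer: Yes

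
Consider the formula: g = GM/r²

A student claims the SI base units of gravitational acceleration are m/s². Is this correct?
Units of each symbol in g = GM/r²:
  G (gravitational constant): m³/(kg·s²)
  M (mass): kg
  r (distance): m  → to the power 2 in the denominator, contributes 1/m²

Multiplying the contributions: [m³/(kg·s²)] · [kg] · [1/m²]
Adding exponents of each base unit: m: 1, s: -2
SI base units of gravitational acceleration: m/s²

The claimed units m/s² match the derived units, so the claim is correct.

Answer: Yes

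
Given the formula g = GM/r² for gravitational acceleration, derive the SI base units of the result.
Units of each symbol in g = GM/r²:
  G (gravitational constant): m³/(kg·s²)
  M (mass): kg
  r (distance): m  → to the power 2 in the denominator, contributes 1/m²

Multiplying the contributions: [m³/(kg·s²)] · [kg] · [1/m²]
Adding exponents of each base unit: m: 1, s: -2
SI base units of gravitational acceleration: m/s²

Answer: m/s²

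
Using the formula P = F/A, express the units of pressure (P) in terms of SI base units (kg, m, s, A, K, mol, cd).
Units of each symbol in P = F/A:
  F (force): kg·m/s²
  A (area): m²  → in the denominator, contributes 1/m²

Multiplying the contributions: [kg·m/s²] · [1/m²]
Adding exponents of each base unit: kg: 1, m: -1, s: -2
SI base units of pressure: kg/(m·s²)

Answer: kg/(m·s²)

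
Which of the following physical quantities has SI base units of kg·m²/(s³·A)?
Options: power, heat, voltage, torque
Checking the SI base units of each option:
  power (P = W/t): kg·m²/s³  ✗
  heat (Q = mcΔT): kg·m²/s²  ✗
  voltage (V = IR): kg·m²/(s³·A)  ✓ matches
  torque (τ = Fr): kg·m²/s²  ✗

Only voltage has units kg·m²/(s³·A).

Answer: voltage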